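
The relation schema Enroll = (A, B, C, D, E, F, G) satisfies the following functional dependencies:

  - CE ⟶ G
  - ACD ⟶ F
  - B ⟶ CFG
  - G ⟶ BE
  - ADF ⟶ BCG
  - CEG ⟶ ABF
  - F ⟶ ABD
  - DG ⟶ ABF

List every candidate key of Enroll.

{B}; {F}; {G}; {C, E}; {A, C, D}

{B}⁺: B→CFG adds C, F, G; G→BE adds E; CEG→ABF adds A; F→ABD adds D → {A, B, C, D, E, F, G}.
{F}⁺: F→ABD adds A, B, D; B→CFG adds C, G; G→BE adds E → {A, B, C, D, E, F, G}.
{G}⁺: G→BE adds B, E; B→CFG adds C, F; CEG→ABF adds A; F→ABD adds D → {A, B, C, D, E, F, G}.
{C, E}⁺: CE→G adds G; G→BE adds B; CEG→ABF adds A, F; F→ABD adds D → {A, B, C, D, E, F, G}. Minimal: {E}⁺ = {E}; {C}⁺ = {C} — none reach the full schema.
{A, C, D}⁺: ACD→F adds F; ADF→BCG adds B, G; G→BE adds E → {A, B, C, D, E, F, G}. Minimal: {C, D}⁺ = {C, D}; {A, D}⁺ = {A, D}; {A, C}⁺ = {A, C} — none reach the full schema.
Any other superkey contains one of these as a subset, so there are no further candidate keys.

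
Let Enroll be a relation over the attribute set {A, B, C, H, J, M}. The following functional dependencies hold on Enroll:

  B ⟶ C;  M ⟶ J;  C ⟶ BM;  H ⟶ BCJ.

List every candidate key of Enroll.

{A, H}

{A, H}⁺: H→BCJ adds B, C, J; C→BM adds M → {A, B, C, H, J, M}. Minimal: {H}⁺ = {B, C, H, J, M}; {A}⁺ = {A} — none reach the full schema.
No other minimal superkey exists.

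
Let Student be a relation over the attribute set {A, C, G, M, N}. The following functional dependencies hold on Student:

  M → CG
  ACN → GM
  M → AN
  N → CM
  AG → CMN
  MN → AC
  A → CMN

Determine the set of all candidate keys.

{A}, {M}, {N}

{A}⁺: A→CMN adds C, M, N; M→CG adds G → {A, C, G, M, N}.
{M}⁺: M→CG adds C, G; M→AN adds A, N → {A, C, G, M, N}.
{N}⁺: N→CM adds C, M; MN→AC adds A; M→CG adds G → {A, C, G, M, N}.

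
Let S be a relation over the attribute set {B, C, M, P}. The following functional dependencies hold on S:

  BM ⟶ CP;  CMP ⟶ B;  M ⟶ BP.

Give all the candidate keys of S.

Attribute M never appears on the right-hand side of any dependency, so M must belong to every candidate key.
{M}⁺ = {B, C, M, P}, which is all of the schema, so {M} is the only candidate key.

{M}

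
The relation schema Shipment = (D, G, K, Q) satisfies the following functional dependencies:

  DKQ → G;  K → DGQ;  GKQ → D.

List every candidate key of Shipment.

(K)

Attribute K never appears on the right-hand side of any dependency, so K must belong to every candidate key.
{K}⁺ = {D, G, K, Q}, which is all of the schema, so {K} is the only candidate key.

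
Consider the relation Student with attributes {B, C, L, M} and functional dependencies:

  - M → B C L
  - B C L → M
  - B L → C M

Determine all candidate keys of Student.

{M}; {B, L}

{M}⁺: M→BCL adds B, C, L → {B, C, L, M}.
{B, L}⁺: BL→CM adds C, M → {B, C, L, M}. Minimal: {L}⁺ = {L}; {B}⁺ = {B} — none reach the full schema.
Any other superkey contains one of these as a subset, so there are no further candidate keys.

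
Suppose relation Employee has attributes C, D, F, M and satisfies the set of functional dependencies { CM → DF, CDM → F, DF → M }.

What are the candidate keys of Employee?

{C, M}; {C, D, F}

{C, M}⁺: CM→DF adds D, F → {C, D, F, M}. Minimal: {M}⁺ = {M}; {C}⁺ = {C} — none reach the full schema.
{C, D, F}⁺: DF→M adds M → {C, D, F, M}. Minimal: {D, F}⁺ = {D, F, M}; {C, F}⁺ = {C, F}; {C, D}⁺ = {C, D} — none reach the full schema.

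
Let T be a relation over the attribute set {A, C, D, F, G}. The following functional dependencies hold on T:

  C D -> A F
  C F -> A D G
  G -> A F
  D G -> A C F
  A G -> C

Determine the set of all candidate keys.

{G}, {C, D}, {C, F}

{G}⁺: G→AF adds A, F; AG→C adds C; CF→ADG adds D → {A, C, D, F, G}.
{C, D}⁺: CD→AF adds A, F; CF→ADG adds G → {A, C, D, F, G}. Minimal: {D}⁺ = {D}; {C}⁺ = {C} — none reach the full schema.
{C, F}⁺: CF→ADG adds A, D, G → {A, C, D, F, G}. Minimal: {F}⁺ = {F}; {C}⁺ = {C} — none reach the full schema.
Any other superkey contains one of these as a subset, so there are no further candidate keys.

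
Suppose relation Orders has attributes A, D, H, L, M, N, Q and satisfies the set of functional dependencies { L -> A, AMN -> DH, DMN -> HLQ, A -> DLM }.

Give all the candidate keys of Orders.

Attribute N never appears on the right-hand side of any dependency, so N must belong to every candidate key.
{N}⁺ = {N}, which is not all of the schema, so we must add further attributes.
{A, N}⁺: A→DLM adds D, L, M; AMN→DH adds H; DMN→HLQ adds Q → {A, D, H, L, M, N, Q}.
{L, N}⁺: L→A adds A; A→DLM adds D, M; AMN→DH adds H; DMN→HLQ adds Q → {A, D, H, L, M, N, Q}.
{D, M, N}⁺: DMN→HLQ adds H, L, Q; L→A adds A → {A, D, H, L, M, N, Q}.
Any other superkey contains one of these as a subset, so there are no further candidate keys.

(A, N), (L, N), (D, M, N)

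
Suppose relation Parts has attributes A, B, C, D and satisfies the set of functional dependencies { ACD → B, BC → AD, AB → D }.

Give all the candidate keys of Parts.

Attribute C never appears on the right-hand side of any dependency, so C must belong to every candidate key.
{C}⁺ = {C}, which is not all of the schema, so we must add further attributes.
{B, C}⁺: BC→AD adds A, D → {A, B, C, D}. Minimal: {C}⁺ = {C}; {B}⁺ = {B} — none reach the full schema.
{A, C, D}⁺: ACD→B adds B → {A, B, C, D}. Minimal: {C, D}⁺ = {C, D}; {A, D}⁺ = {A, D}; {A, C}⁺ = {A, C} — none reach the full schema.

{B, C}; {A, C, D}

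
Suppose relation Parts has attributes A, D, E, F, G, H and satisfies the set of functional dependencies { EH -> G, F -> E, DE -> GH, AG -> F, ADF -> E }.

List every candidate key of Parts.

{A, D, E}; {A, D, F}; {A, D, G}

Attributes A, D never appear on any right-hand side, so every candidate key must contain {A, D}.
{A, D}⁺ = {A, D}, which is not all of the schema, so we must add further attributes.
{A, D, E}⁺: DE→GH adds G, H; AG→F adds F → {A, D, E, F, G, H}. Minimal: {D, E}⁺ = {D, E, G, H}; {A, E}⁺ = {A, E}; {A, D}⁺ = {A, D} — none reach the full schema.
{A, D, F}⁺: F→E adds E; DE→GH adds G, H → {A, D, E, F, G, H}. Minimal: {D, F}⁺ = {D, E, F, G, H}; {A, F}⁺ = {A, E, F}; {A, D}⁺ = {A, D} — none reach the full schema.
{A, D, G}⁺: AG→F adds F; ADF→E adds E; DE→GH adds H → {A, D, E, F, G, H}. Minimal: {D, G}⁺ = {D, G}; {A, G}⁺ = {A, E, F, G}; {A, D}⁺ = {A, D} — none reach the full schema.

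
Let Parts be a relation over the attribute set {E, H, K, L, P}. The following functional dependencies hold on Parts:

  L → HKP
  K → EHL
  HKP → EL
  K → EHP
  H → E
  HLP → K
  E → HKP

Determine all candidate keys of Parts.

{E}, {H}, {K}, {L}

{E}⁺: E→HKP adds H, K, P; K→EHL adds L → {E, H, K, L, P}.
{H}⁺: H→E adds E; E→HKP adds K, P; K→EHL adds L → {E, H, K, L, P}.
{K}⁺: K→EHL adds E, H, L; K→EHP adds P → {E, H, K, L, P}.
{L}⁺: L→HKP adds H, K, P; K→EHL adds E → {E, H, K, L, P}.
Any other superkey contains one of these as a subset, so there are no further candidate keys.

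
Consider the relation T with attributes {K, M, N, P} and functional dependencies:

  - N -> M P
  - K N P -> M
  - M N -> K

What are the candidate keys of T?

{N}⁺: N→MP adds M, P; MN→K adds K → {K, M, N, P}.

{N}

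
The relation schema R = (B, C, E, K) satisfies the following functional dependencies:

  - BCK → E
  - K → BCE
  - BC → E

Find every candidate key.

Attribute K never appears on the right-hand side of any dependency, so K must belong to every candidate key.
{K}⁺ = {B, C, E, K}, which is all of the schema, so {K} is the only candidate key.

{K}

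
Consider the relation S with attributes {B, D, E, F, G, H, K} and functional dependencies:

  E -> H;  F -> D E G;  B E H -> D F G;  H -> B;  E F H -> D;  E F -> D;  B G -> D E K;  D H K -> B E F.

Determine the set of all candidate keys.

{E}; {F}; {B, G}; {G, H}; {D, H, K}

{E}⁺: E→H adds H; H→B adds B; BEH→DFG adds D, F, G; BG→DEK adds K → {B, D, E, F, G, H, K}.
{F}⁺: F→DEG adds D, E, G; E→H adds H; H→B adds B; BG→DEK adds K → {B, D, E, F, G, H, K}.
{B, G}⁺: BG→DEK adds D, E, K; E→H adds H; BEH→DFG adds F → {B, D, E, F, G, H, K}.
{G, H}⁺: H→B adds B; BG→DEK adds D, E, K; DHK→BEF adds F → {B, D, E, F, G, H, K}.
{D, H, K}⁺: H→B adds B; DHK→BEF adds E, F; F→DEG adds G → {B, D, E, F, G, H, K}.
Any other superkey contains one of these as a subset, so there are no further candidate keys.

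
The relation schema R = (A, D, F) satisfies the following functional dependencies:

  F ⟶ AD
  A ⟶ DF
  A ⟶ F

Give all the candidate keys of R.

{A}⁺: A→DF adds D, F → {A, D, F}.
{F}⁺: F→AD adds A, D → {A, D, F}.

A; F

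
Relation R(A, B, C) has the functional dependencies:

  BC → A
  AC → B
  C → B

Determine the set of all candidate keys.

{C}

Attribute C never appears on the right-hand side of any dependency, so C must belong to every candidate key.
{C}⁺ = {A, B, C}, which is all of the schema, so {C} is the only candidate key.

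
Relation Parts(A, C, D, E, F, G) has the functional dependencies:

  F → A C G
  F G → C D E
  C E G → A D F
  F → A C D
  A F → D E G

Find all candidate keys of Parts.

{F}⁺: F→ACG adds A, C, G; FG→CDE adds D, E → {A, C, D, E, F, G}.
{C, E, G}⁺: CEG→ADF adds A, D, F → {A, C, D, E, F, G}. Minimal: {E, G}⁺ = {E, G}; {C, G}⁺ = {C, G}; {C, E}⁺ = {C, E} — none reach the full schema.
Any other superkey contains one of these as a subset, so there are no further candidate keys.

{F}; {C, E, G}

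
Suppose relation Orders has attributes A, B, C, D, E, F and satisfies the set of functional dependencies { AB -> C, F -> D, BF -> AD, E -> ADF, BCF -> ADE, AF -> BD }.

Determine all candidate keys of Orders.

{E}, {A, F}, {B, F}

{E}⁺: E→ADF adds A, D, F; AF→BD adds B; AB→C adds C → {A, B, C, D, E, F}.
{A, F}⁺: F→D adds D; AF→BD adds B; AB→C adds C; BCF→ADE adds E → {A, B, C, D, E, F}.
{B, F}⁺: F→D adds D; BF→AD adds A; AB→C adds C; BCF→ADE adds E → {A, B, C, D, E, F}.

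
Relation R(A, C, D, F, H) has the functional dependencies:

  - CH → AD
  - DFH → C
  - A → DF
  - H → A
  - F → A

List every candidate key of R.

Attribute H never appears on the right-hand side of any dependency, so H must belong to every candidate key.
{H}⁺ = {A, C, D, F, H}, which is all of the schema, so {H} is the only candidate key.

H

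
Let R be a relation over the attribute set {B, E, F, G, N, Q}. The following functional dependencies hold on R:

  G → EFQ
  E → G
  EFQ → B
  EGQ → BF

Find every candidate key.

Attribute N never appears on the right-hand side of any dependency, so N must belong to every candidate key.
{N}⁺ = {N}, which is not all of the schema, so we must add further attributes.
{E, N}⁺: E→G adds G; G→EFQ adds F, Q; EFQ→B adds B → {B, E, F, G, N, Q}. Minimal: {N}⁺ = {N}; {E}⁺ = {B, E, F, G, Q} — none reach the full schema.
{G, N}⁺: G→EFQ adds E, F, Q; EFQ→B adds B → {B, E, F, G, N, Q}. Minimal: {N}⁺ = {N}; {G}⁺ = {B, E, F, G, Q} — none reach the full schema.

EN, GN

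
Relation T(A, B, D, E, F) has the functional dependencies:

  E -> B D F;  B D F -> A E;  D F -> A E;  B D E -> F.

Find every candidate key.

{E}⁺: E→BDF adds B, D, F; BDF→AE adds A → {A, B, D, E, F}.
{D, F}⁺: DF→AE adds A, E; E→BDF adds B → {A, B, D, E, F}.
Any other superkey contains one of these as a subset, so there are no further candidate keys.

{E}, {D, F}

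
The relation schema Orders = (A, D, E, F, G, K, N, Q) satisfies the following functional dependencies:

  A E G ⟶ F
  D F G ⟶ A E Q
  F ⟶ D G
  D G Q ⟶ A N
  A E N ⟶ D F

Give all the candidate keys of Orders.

Attribute K never appears on the right-hand side of any dependency, so K must belong to every candidate key.
{K}⁺ = {K}, which is not all of the schema, so we must add further attributes.
{F, K}⁺: F→DG adds D, G; DFG→AEQ adds A, E, Q; DGQ→AN adds N → {A, D, E, F, G, K, N, Q}. Minimal: {K}⁺ = {K}; {F}⁺ = {A, D, E, F, G, N, Q} — none reach the full schema.
{A, E, G, K}⁺: AEG→F adds F; F→DG adds D; DFG→AEQ adds Q; DGQ→AN adds N → {A, D, E, F, G, K, N, Q}. Minimal: {E, G, K}⁺ = {E, G, K}; {A, G, K}⁺ = {A, G, K}; {A, E, K}⁺ = {A, E, K}; … — none reach the full schema.
{A, E, K, N}⁺: AEN→DF adds D, F; F→DG adds G; DFG→AEQ adds Q → {A, D, E, F, G, K, N, Q}. Minimal: {E, K, N}⁺ = {E, K, N}; {A, K, N}⁺ = {A, K, N}; {A, E, N}⁺ = {A, D, E, F, G, N, Q}; … — none reach the full schema.
{D, E, G, K, Q}⁺: DGQ→AN adds A, N; AEN→DF adds F → {A, D, E, F, G, K, N, Q}. Minimal: {E, G, K, Q}⁺ = {E, G, K, Q}; {D, G, K, Q}⁺ = {A, D, G, K, N, Q}; {D, E, K, Q}⁺ = {D, E, K, Q}; … — none reach the full schema.

{F, K}, {A, E, G, K}, {A, E, K, N}, {D, E, G, K, Q}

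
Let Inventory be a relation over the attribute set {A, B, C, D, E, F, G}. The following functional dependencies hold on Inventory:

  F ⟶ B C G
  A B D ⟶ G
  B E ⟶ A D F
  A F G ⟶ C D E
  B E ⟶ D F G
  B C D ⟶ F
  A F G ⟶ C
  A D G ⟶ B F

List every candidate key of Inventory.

(A, F); (B, E); (E, F); (A, B, D); (A, D, G)

{A, F}⁺: F→BCG adds B, C, G; AFG→CDE adds D, E → {A, B, C, D, E, F, G}.
{B, E}⁺: BE→ADF adds A, D, F; BE→DFG adds G; AFG→C adds C → {A, B, C, D, E, F, G}.
{E, F}⁺: F→BCG adds B, C, G; BE→ADF adds A, D → {A, B, C, D, E, F, G}.
{A, B, D}⁺: ABD→G adds G; ADG→BF adds F; F→BCG adds C; AFG→CDE adds E → {A, B, C, D, E, F, G}.
{A, D, G}⁺: ADG→BF adds B, F; F→BCG adds C; AFG→CDE adds E → {A, B, C, D, E, F, G}.
Any other superkey contains one of these as a subset, so there are no further candidate keys.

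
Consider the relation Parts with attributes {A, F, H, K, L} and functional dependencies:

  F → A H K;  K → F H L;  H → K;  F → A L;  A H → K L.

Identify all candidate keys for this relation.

{F}⁺: F→AHK adds A, H, K; K→FHL adds L → {A, F, H, K, L}.
{H}⁺: H→K adds K; K→FHL adds F, L; F→AL adds A → {A, F, H, K, L}.
{K}⁺: K→FHL adds F, H, L; F→AL adds A → {A, F, H, K, L}.

{F}; {H}; {K}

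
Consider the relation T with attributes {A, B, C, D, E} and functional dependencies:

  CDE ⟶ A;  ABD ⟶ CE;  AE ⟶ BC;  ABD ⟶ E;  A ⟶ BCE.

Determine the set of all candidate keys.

{A, D}⁺: A→BCE adds B, C, E → {A, B, C, D, E}.
{C, D, E}⁺: CDE→A adds A; AE→BC adds B → {A, B, C, D, E}.
Any other superkey contains one of these as a subset, so there are no further candidate keys.

{A, D}; {C, D, E}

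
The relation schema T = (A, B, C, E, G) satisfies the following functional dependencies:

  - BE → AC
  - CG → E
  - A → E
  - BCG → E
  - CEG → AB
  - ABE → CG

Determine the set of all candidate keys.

AB, BE, CG

{A, B}⁺: A→E adds E; ABE→CG adds C, G → {A, B, C, E, G}.
{B, E}⁺: BE→AC adds A, C; ABE→CG adds G → {A, B, C, E, G}.
{C, G}⁺: CG→E adds E; CEG→AB adds A, B → {A, B, C, E, G}.
Any other superkey contains one of these as a subset, so there are no further candidate keys.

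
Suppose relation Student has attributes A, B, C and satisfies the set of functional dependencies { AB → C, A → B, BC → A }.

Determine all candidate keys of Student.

A, BC

{A}⁺: A→B adds B; AB→C adds C → {A, B, C}.
{B, C}⁺: BC→A adds A → {A, B, C}. Minimal: {C}⁺ = {C}; {B}⁺ = {B} — none reach the full schema.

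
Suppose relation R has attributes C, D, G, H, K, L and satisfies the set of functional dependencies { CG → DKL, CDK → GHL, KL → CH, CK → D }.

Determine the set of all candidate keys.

{C, G}⁺: CG→DKL adds D, K, L; CDK→GHL adds H → {C, D, G, H, K, L}. Minimal: {G}⁺ = {G}; {C}⁺ = {C} — none reach the full schema.
{C, K}⁺: CK→D adds D; CDK→GHL adds G, H, L → {C, D, G, H, K, L}. Minimal: {K}⁺ = {K}; {C}⁺ = {C} — none reach the full schema.
{K, L}⁺: KL→CH adds C, H; CK→D adds D; CDK→GHL adds G → {C, D, G, H, K, L}. Minimal: {L}⁺ = {L}; {K}⁺ = {K} — none reach the full schema.

CG, CK, KL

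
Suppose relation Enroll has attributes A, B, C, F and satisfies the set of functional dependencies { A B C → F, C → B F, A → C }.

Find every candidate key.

Attribute A never appears on the right-hand side of any dependency, so A must belong to every candidate key.
{A}⁺ = {A, B, C, F}, which is all of the schema, so {A} is the only candidate key.

(A)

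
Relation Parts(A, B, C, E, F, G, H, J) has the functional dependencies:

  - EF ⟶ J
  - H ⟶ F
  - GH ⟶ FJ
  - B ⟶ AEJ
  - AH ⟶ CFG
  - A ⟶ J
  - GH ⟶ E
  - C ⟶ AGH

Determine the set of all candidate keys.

BC; BH

Attribute B never appears on the right-hand side of any dependency, so B must belong to every candidate key.
{B}⁺ = {A, B, E, J}, which is not all of the schema, so we must add further attributes.
{B, C}⁺: B→AEJ adds A, E, J; C→AGH adds G, H; H→F adds F → {A, B, C, E, F, G, H, J}.
{B, H}⁺: H→F adds F; B→AEJ adds A, E, J; AH→CFG adds C, G → {A, B, C, E, F, G, H, J}.
Any other superkey contains one of these as a subset, so there are no further candidate keys.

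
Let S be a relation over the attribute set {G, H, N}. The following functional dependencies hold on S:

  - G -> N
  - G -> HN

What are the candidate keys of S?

Attribute G never appears on the right-hand side of any dependency, so G must belong to every candidate key.
{G}⁺ = {G, H, N}, which is all of the schema, so {G} is the only candidate key.

{G}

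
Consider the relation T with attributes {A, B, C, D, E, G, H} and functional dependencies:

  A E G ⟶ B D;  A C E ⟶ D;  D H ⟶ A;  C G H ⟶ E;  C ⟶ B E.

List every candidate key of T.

Attributes C, G, H never appear on any right-hand side, so every candidate key must contain {C, G, H}.
{C, G, H}⁺ = {B, C, E, G, H}, which is not all of the schema, so we must add further attributes.
{A, C, G, H}⁺: CGH→E adds E; C→BE adds B; AEG→BD adds D → {A, B, C, D, E, G, H}.
{C, D, G, H}⁺: DH→A adds A; CGH→E adds E; C→BE adds B → {A, B, C, D, E, G, H}.
Any other superkey contains one of these as a subset, so there are no further candidate keys.

{A, C, G, H}; {C, D, G, H}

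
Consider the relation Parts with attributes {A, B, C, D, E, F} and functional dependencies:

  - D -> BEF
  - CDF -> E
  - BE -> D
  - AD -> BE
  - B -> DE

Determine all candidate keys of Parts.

{A, B, C}; {A, C, D}

{A, B, C}⁺: B→DE adds D, E; D→BEF adds F → {A, B, C, D, E, F}. Minimal: {B, C}⁺ = {B, C, D, E, F}; {A, C}⁺ = {A, C}; {A, B}⁺ = {A, B, D, E, F} — none reach the full schema.
{A, C, D}⁺: D→BEF adds B, E, F → {A, B, C, D, E, F}. Minimal: {C, D}⁺ = {B, C, D, E, F}; {A, D}⁺ = {A, B, D, E, F}; {A, C}⁺ = {A, C} — none reach the full schema.
Any other superkey contains one of these as a subset, so there are no further candidate keys.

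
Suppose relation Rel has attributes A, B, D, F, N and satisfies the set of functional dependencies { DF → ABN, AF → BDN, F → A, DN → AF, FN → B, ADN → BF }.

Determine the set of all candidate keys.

{F}⁺: F→A adds A; AF→BDN adds B, D, N → {A, B, D, F, N}.
{D, N}⁺: DN→AF adds A, F; FN→B adds B → {A, B, D, F, N}. Minimal: {N}⁺ = {N}; {D}⁺ = {D} — none reach the full schema.
Any other superkey contains one of these as a subset, so there are no further candidate keys.

{F}, {D, N}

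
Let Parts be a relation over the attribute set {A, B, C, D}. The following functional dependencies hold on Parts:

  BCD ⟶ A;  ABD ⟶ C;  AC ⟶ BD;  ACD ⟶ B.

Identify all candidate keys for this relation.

(A, C), (A, B, D), (B, C, D)

{A, C}⁺: AC→BD adds B, D → {A, B, C, D}. Minimal: {C}⁺ = {C}; {A}⁺ = {A} — none reach the full schema.
{A, B, D}⁺: ABD→C adds C → {A, B, C, D}. Minimal: {B, D}⁺ = {B, D}; {A, D}⁺ = {A, D}; {A, B}⁺ = {A, B} — none reach the full schema.
{B, C, D}⁺: BCD→A adds A → {A, B, C, D}. Minimal: {C, D}⁺ = {C, D}; {B, D}⁺ = {B, D}; {B, C}⁺ = {B, C} — none reach the full schema.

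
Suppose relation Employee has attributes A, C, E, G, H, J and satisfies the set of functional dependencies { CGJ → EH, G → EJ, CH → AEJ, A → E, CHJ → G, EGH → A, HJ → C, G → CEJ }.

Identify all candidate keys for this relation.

G, CH, HJ

{G}⁺: G→EJ adds E, J; G→CEJ adds C; CGJ→EH adds H; CH→AEJ adds A → {A, C, E, G, H, J}.
{C, H}⁺: CH→AEJ adds A, E, J; CHJ→G adds G → {A, C, E, G, H, J}. Minimal: {H}⁺ = {H}; {C}⁺ = {C} — none reach the full schema.
{H, J}⁺: HJ→C adds C; CH→AEJ adds A, E; CHJ→G adds G → {A, C, E, G, H, J}. Minimal: {J}⁺ = {J}; {H}⁺ = {H} — none reach the full schema.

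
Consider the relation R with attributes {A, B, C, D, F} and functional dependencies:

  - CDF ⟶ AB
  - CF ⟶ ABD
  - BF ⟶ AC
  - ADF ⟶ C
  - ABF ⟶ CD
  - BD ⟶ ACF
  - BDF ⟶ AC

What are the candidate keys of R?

{B, D}⁺: BD→ACF adds A, C, F → {A, B, C, D, F}. Minimal: {D}⁺ = {D}; {B}⁺ = {B} — none reach the full schema.
{B, F}⁺: BF→AC adds A, C; ABF→CD adds D → {A, B, C, D, F}. Minimal: {F}⁺ = {F}; {B}⁺ = {B} — none reach the full schema.
{C, F}⁺: CF→ABD adds A, B, D → {A, B, C, D, F}. Minimal: {F}⁺ = {F}; {C}⁺ = {C} — none reach the full schema.
{A, D, F}⁺: ADF→C adds C; CDF→AB adds B → {A, B, C, D, F}. Minimal: {D, F}⁺ = {D, F}; {A, F}⁺ = {A, F}; {A, D}⁺ = {A, D} — none reach the full schema.

{B, D}; {B, F}; {C, F}; {A, D, F}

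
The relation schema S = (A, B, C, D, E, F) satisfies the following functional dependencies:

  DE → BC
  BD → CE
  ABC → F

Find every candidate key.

{A, B, D}; {A, D, E}

{A, B, D}⁺: BD→CE adds C, E; ABC→F adds F → {A, B, C, D, E, F}. Minimal: {B, D}⁺ = {B, C, D, E}; {A, D}⁺ = {A, D}; {A, B}⁺ = {A, B} — none reach the full schema.
{A, D, E}⁺: DE→BC adds B, C; ABC→F adds F → {A, B, C, D, E, F}. Minimal: {D, E}⁺ = {B, C, D, E}; {A, E}⁺ = {A, E}; {A, D}⁺ = {A, D} — none reach the full schema.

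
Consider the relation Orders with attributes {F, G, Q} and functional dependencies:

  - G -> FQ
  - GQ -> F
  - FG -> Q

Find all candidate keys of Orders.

Attribute G never appears on the right-hand side of any dependency, so G must belong to every candidate key.
{G}⁺ = {F, G, Q}, which is all of the schema, so {G} is the only candidate key.

G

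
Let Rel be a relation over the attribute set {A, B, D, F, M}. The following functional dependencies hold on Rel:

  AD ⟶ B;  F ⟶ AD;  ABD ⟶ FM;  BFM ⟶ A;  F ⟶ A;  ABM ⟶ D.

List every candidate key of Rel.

{F}⁺: F→AD adds A, D; AD→B adds B; ABD→FM adds M → {A, B, D, F, M}.
{A, D}⁺: AD→B adds B; ABD→FM adds F, M → {A, B, D, F, M}. Minimal: {D}⁺ = {D}; {A}⁺ = {A} — none reach the full schema.
{A, B, M}⁺: ABM→D adds D; ABD→FM adds F → {A, B, D, F, M}. Minimal: {B, M}⁺ = {B, M}; {A, M}⁺ = {A, M}; {A, B}⁺ = {A, B} — none reach the full schema.
Any other superkey contains one of these as a subset, so there are no further candidate keys.

{F}, {A, D}, {A, B, M}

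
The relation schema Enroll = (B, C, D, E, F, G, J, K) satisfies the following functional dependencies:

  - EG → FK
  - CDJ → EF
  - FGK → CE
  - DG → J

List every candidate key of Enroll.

(B, C, D, G), (B, D, E, G), (B, D, F, G, K)

Attributes B, D, G never appear on any right-hand side, so every candidate key must contain {B, D, G}.
{B, D, G}⁺ = {B, D, G, J}, which is not all of the schema, so we must add further attributes.
{B, C, D, G}⁺: DG→J adds J; CDJ→EF adds E, F; EG→FK adds K → {B, C, D, E, F, G, J, K}. Minimal: {C, D, G}⁺ = {C, D, E, F, G, J, K}; {B, D, G}⁺ = {B, D, G, J}; {B, C, G}⁺ = {B, C, G}; … — none reach the full schema.
{B, D, E, G}⁺: EG→FK adds F, K; FGK→CE adds C; DG→J adds J → {B, C, D, E, F, G, J, K}. Minimal: {D, E, G}⁺ = {C, D, E, F, G, J, K}; {B, E, G}⁺ = {B, C, E, F, G, K}; {B, D, G}⁺ = {B, D, G, J}; … — none reach the full schema.
{B, D, F, G, K}⁺: FGK→CE adds C, E; DG→J adds J → {B, C, D, E, F, G, J, K}. Minimal: {D, F, G, K}⁺ = {C, D, E, F, G, J, K}; {B, F, G, K}⁺ = {B, C, E, F, G, K}; {B, D, G, K}⁺ = {B, D, G, J, K}; … — none reach the full schema.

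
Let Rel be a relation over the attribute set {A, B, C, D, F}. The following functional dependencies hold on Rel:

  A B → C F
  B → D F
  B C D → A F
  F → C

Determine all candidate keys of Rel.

{B}⁺: B→DF adds D, F; F→C adds C; BCD→AF adds A → {A, B, C, D, F}.

(B)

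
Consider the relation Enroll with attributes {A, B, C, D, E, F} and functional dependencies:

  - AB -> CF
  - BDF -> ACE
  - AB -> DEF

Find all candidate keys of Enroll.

Attribute B never appears on the right-hand side of any dependency, so B must belong to every candidate key.
{B}⁺ = {B}, which is not all of the schema, so we must add further attributes.
{A, B}⁺: AB→CF adds C, F; AB→DEF adds D, E → {A, B, C, D, E, F}. Minimal: {B}⁺ = {B}; {A}⁺ = {A} — none reach the full schema.
{B, D, F}⁺: BDF→ACE adds A, C, E → {A, B, C, D, E, F}. Minimal: {D, F}⁺ = {D, F}; {B, F}⁺ = {B, F}; {B, D}⁺ = {B, D} — none reach the full schema.
Any other superkey contains one of these as a subset, so there are no further candidate keys.

{A, B}, {B, D, F}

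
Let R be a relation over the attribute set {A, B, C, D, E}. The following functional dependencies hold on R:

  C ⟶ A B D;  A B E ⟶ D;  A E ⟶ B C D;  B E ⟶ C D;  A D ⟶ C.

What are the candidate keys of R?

(A, E), (B, E), (C, E)

Attribute E never appears on the right-hand side of any dependency, so E must belong to every candidate key.
{E}⁺ = {E}, which is not all of the schema, so we must add further attributes.
{A, E}⁺: AE→BCD adds B, C, D → {A, B, C, D, E}. Minimal: {E}⁺ = {E}; {A}⁺ = {A} — none reach the full schema.
{B, E}⁺: BE→CD adds C, D; C→ABD adds A → {A, B, C, D, E}. Minimal: {E}⁺ = {E}; {B}⁺ = {B} — none reach the full schema.
{C, E}⁺: C→ABD adds A, B, D → {A, B, C, D, E}. Minimal: {E}⁺ = {E}; {C}⁺ = {A, B, C, D} — none reach the full schema.
Any other superkey contains one of these as a subset, so there are no further candidate keys.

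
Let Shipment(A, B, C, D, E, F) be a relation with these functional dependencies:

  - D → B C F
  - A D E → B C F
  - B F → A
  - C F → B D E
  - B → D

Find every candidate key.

(B); (D); (C, F)

{B}⁺: B→D adds D; D→BCF adds C, F; BF→A adds A; CF→BDE adds E → {A, B, C, D, E, F}.
{D}⁺: D→BCF adds B, C, F; BF→A adds A; CF→BDE adds E → {A, B, C, D, E, F}.
{C, F}⁺: CF→BDE adds B, D, E; BF→A adds A → {A, B, C, D, E, F}.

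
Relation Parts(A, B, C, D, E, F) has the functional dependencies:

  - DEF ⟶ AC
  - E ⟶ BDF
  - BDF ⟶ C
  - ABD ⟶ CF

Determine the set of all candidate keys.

Attribute E never appears on the right-hand side of any dependency, so E must belong to every candidate key.
{E}⁺ = {A, B, C, D, E, F}, which is all of the schema, so {E} is the only candidate key.

E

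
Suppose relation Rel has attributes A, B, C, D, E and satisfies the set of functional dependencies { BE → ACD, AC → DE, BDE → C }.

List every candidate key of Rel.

Attribute B never appears on the right-hand side of any dependency, so B must belong to every candidate key.
{B}⁺ = {B}, which is not all of the schema, so we must add further attributes.
{B, E}⁺: BE→ACD adds A, C, D → {A, B, C, D, E}. Minimal: {E}⁺ = {E}; {B}⁺ = {B} — none reach the full schema.
{A, B, C}⁺: AC→DE adds D, E → {A, B, C, D, E}. Minimal: {B, C}⁺ = {B, C}; {A, C}⁺ = {A, C, D, E}; {A, B}⁺ = {A, B} — none reach the full schema.
Any other superkey contains one of these as a subset, so there are no further candidate keys.

{B, E}; {A, B, C}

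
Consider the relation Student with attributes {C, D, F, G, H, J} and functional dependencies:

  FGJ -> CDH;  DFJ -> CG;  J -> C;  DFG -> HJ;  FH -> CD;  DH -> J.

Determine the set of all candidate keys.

Attribute F never appears on the right-hand side of any dependency, so F must belong to every candidate key.
{F}⁺ = {F}, which is not all of the schema, so we must add further attributes.
{F, H}⁺: FH→CD adds C, D; DH→J adds J; DFJ→CG adds G → {C, D, F, G, H, J}.
{D, F, G}⁺: DFG→HJ adds H, J; FH→CD adds C → {C, D, F, G, H, J}.
{D, F, J}⁺: DFJ→CG adds C, G; DFG→HJ adds H → {C, D, F, G, H, J}.
{F, G, J}⁺: FGJ→CDH adds C, D, H → {C, D, F, G, H, J}.
Any other superkey contains one of these as a subset, so there are no further candidate keys.

(F, H), (D, F, G), (D, F, J), (F, G, J)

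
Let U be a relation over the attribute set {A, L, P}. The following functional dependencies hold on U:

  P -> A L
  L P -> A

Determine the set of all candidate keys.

Attribute P never appears on the right-hand side of any dependency, so P must belong to every candidate key.
{P}⁺ = {A, L, P}, which is all of the schema, so {P} is the only candidate key.

{P}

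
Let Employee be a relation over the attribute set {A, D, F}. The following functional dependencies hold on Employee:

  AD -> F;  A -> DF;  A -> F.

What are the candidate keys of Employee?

(A)

{A}⁺: A→DF adds D, F → {A, D, F}.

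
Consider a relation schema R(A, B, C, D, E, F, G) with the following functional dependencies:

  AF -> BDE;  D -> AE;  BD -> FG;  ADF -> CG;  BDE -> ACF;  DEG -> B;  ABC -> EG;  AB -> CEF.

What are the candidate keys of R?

{A, B}, {A, F}, {B, D}, {D, F}, {D, G}

{A, B}⁺: AB→CEF adds C, E, F; AF→BDE adds D; BD→FG adds G → {A, B, C, D, E, F, G}.
{A, F}⁺: AF→BDE adds B, D, E; BD→FG adds G; ADF→CG adds C → {A, B, C, D, E, F, G}.
{B, D}⁺: D→AE adds A, E; BD→FG adds F, G; ADF→CG adds C → {A, B, C, D, E, F, G}.
{D, F}⁺: D→AE adds A, E; ADF→CG adds C, G; DEG→B adds B → {A, B, C, D, E, F, G}.
{D, G}⁺: D→AE adds A, E; DEG→B adds B; AB→CEF adds C, F → {A, B, C, D, E, F, G}.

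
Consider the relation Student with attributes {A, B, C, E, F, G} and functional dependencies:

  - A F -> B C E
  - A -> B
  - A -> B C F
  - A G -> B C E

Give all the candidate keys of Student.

AG

Attributes A, G never appear on any right-hand side, so every candidate key must contain {A, G}.
{A, G}⁺ = {A, B, C, E, F, G}, which is all of the schema, so {A, G} is the only candidate key.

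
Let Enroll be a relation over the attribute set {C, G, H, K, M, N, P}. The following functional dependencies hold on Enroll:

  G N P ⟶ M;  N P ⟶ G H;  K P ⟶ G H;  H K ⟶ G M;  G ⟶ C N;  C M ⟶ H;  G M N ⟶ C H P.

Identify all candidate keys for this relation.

Attribute K never appears on the right-hand side of any dependency, so K must belong to every candidate key.
{K}⁺ = {K}, which is not all of the schema, so we must add further attributes.
{H, K}⁺: HK→GM adds G, M; G→CN adds C, N; GMN→CHP adds P → {C, G, H, K, M, N, P}.
{K, P}⁺: KP→GH adds G, H; HK→GM adds M; G→CN adds C, N → {C, G, H, K, M, N, P}.
{C, K, M}⁺: CM→H adds H; HK→GM adds G; G→CN adds N; GMN→CHP adds P → {C, G, H, K, M, N, P}.
{G, K, M}⁺: G→CN adds C, N; CM→H adds H; GMN→CHP adds P → {C, G, H, K, M, N, P}.
Any other superkey contains one of these as a subset, so there are no further candidate keys.

HK, KP, CKM, GKM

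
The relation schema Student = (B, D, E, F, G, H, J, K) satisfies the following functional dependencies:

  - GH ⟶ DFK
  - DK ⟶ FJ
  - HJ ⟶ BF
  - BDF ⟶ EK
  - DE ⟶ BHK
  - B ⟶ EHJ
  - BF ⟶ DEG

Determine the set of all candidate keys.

{B}⁺: B→EHJ adds E, H, J; HJ→BF adds F; BF→DEG adds D, G; GH→DFK adds K → {B, D, E, F, G, H, J, K}.
{D, E}⁺: DE→BHK adds B, H, K; B→EHJ adds J; DK→FJ adds F; BF→DEG adds G → {B, D, E, F, G, H, J, K}.
{G, H}⁺: GH→DFK adds D, F, K; DK→FJ adds J; HJ→BF adds B; BDF→EK adds E → {B, D, E, F, G, H, J, K}.
{H, J}⁺: HJ→BF adds B, F; B→EHJ adds E; BF→DEG adds D, G; GH→DFK adds K → {B, D, E, F, G, H, J, K}.
{D, H, K}⁺: DK→FJ adds F, J; HJ→BF adds B; BDF→EK adds E; BF→DEG adds G → {B, D, E, F, G, H, J, K}.
Any other superkey contains one of these as a subset, so there are no further candidate keys.

{B}, {D, E}, {G, H}, {H, J}, {D, H, K}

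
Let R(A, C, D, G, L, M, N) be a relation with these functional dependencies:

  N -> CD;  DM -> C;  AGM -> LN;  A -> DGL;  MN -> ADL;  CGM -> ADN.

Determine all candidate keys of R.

Attribute M never appears on the right-hand side of any dependency, so M must belong to every candidate key.
{M}⁺ = {M}, which is not all of the schema, so we must add further attributes.
{A, M}⁺: A→DGL adds D, G, L; DM→C adds C; AGM→LN adds N → {A, C, D, G, L, M, N}. Minimal: {M}⁺ = {M}; {A}⁺ = {A, D, G, L} — none reach the full schema.
{M, N}⁺: N→CD adds C, D; MN→ADL adds A, L; A→DGL adds G → {A, C, D, G, L, M, N}. Minimal: {N}⁺ = {C, D, N}; {M}⁺ = {M} — none reach the full schema.
{C, G, M}⁺: CGM→ADN adds A, D, N; AGM→LN adds L → {A, C, D, G, L, M, N}. Minimal: {G, M}⁺ = {G, M}; {C, M}⁺ = {C, M}; {C, G}⁺ = {C, G} — none reach the full schema.
{D, G, M}⁺: DM→C adds C; CGM→ADN adds A, N; AGM→LN adds L → {A, C, D, G, L, M, N}. Minimal: {G, M}⁺ = {G, M}; {D, M}⁺ = {C, D, M}; {D, G}⁺ = {D, G} — none reach the full schema.

AM, MN, CGM, DGM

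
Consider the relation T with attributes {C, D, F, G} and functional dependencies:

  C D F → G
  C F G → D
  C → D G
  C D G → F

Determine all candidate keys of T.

Attribute C never appears on the right-hand side of any dependency, so C must belong to every candidate key.
{C}⁺ = {C, D, F, G}, which is all of the schema, so {C} is the only candidate key.

{C}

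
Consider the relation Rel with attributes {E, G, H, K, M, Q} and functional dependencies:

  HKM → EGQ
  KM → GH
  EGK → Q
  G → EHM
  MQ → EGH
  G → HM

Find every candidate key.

Attribute K never appears on the right-hand side of any dependency, so K must belong to every candidate key.
{K}⁺ = {K}, which is not all of the schema, so we must add further attributes.
{G, K}⁺: G→EHM adds E, H, M; HKM→EGQ adds Q → {E, G, H, K, M, Q}. Minimal: {K}⁺ = {K}; {G}⁺ = {E, G, H, M} — none reach the full schema.
{K, M}⁺: KM→GH adds G, H; G→EHM adds E; HKM→EGQ adds Q → {E, G, H, K, M, Q}. Minimal: {M}⁺ = {M}; {K}⁺ = {K} — none reach the full schema.

GK; KM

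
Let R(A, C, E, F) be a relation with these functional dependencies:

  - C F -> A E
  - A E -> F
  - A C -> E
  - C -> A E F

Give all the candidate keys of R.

Attribute C never appears on the right-hand side of any dependency, so C must belong to every candidate key.
{C}⁺ = {A, C, E, F}, which is all of the schema, so {C} is the only candidate key.

{C}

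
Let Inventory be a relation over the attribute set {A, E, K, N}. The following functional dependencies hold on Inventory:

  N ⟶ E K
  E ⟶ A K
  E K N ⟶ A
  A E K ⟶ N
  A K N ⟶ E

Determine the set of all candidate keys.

E, N

{E}⁺: E→AK adds A, K; AEK→N adds N → {A, E, K, N}.
{N}⁺: N→EK adds E, K; E→AK adds A → {A, E, K, N}.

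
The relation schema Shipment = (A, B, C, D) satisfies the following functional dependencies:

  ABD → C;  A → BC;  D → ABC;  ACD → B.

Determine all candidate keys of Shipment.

{D}

Attribute D never appears on the right-hand side of any dependency, so D must belong to every candidate key.
{D}⁺ = {A, B, C, D}, which is all of the schema, so {D} is the only candidate key.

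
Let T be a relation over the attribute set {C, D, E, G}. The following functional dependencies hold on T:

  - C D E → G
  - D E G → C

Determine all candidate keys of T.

Attributes D, E never appear on any right-hand side, so every candidate key must contain {D, E}.
{D, E}⁺ = {D, E}, which is not all of the schema, so we must add further attributes.
{C, D, E}⁺: CDE→G adds G → {C, D, E, G}.
{D, E, G}⁺: DEG→C adds C → {C, D, E, G}.

CDE, DEG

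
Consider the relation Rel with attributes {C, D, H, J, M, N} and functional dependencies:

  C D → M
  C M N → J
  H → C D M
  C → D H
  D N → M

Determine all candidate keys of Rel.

(C, N), (H, N)

Attribute N never appears on the right-hand side of any dependency, so N must belong to every candidate key.
{N}⁺ = {N}, which is not all of the schema, so we must add further attributes.
{C, N}⁺: C→DH adds D, H; DN→M adds M; CMN→J adds J → {C, D, H, J, M, N}. Minimal: {N}⁺ = {N}; {C}⁺ = {C, D, H, M} — none reach the full schema.
{H, N}⁺: H→CDM adds C, D, M; CMN→J adds J → {C, D, H, J, M, N}. Minimal: {N}⁺ = {N}; {H}⁺ = {C, D, H, M} — none reach the full schema.
Any other superkey contains one of these as a subset, so there are no further candidate keys.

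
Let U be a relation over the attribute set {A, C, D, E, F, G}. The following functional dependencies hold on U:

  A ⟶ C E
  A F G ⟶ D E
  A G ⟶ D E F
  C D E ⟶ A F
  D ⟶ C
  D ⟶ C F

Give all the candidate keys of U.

{A, G}; {D, E, G}

Attribute G never appears on the right-hand side of any dependency, so G must belong to every candidate key.
{G}⁺ = {G}, which is not all of the schema, so we must add further attributes.
{A, G}⁺: A→CE adds C, E; AG→DEF adds D, F → {A, C, D, E, F, G}. Minimal: {G}⁺ = {G}; {A}⁺ = {A, C, E} — none reach the full schema.
{D, E, G}⁺: D→C adds C; D→CF adds F; CDE→AF adds A → {A, C, D, E, F, G}. Minimal: {E, G}⁺ = {E, G}; {D, G}⁺ = {C, D, F, G}; {D, E}⁺ = {A, C, D, E, F} — none reach the full schema.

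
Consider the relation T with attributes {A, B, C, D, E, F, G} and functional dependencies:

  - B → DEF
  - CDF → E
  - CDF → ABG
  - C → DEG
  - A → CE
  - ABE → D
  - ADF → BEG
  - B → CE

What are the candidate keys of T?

{B}⁺: B→DEF adds D, E, F; B→CE adds C; CDF→ABG adds A, G → {A, B, C, D, E, F, G}.
{A, F}⁺: A→CE adds C, E; C→DEG adds D, G; ADF→BEG adds B → {A, B, C, D, E, F, G}.
{C, F}⁺: C→DEG adds D, E, G; CDF→ABG adds A, B → {A, B, C, D, E, F, G}.
Any other superkey contains one of these as a subset, so there are no further candidate keys.

(B); (A, F); (C, F)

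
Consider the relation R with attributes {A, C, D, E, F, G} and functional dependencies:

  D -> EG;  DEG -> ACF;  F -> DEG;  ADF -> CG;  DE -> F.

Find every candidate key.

{D}, {F}

{D}⁺: D→EG adds E, G; DEG→ACF adds A, C, F → {A, C, D, E, F, G}.
{F}⁺: F→DEG adds D, E, G; DEG→ACF adds A, C → {A, C, D, E, F, G}.
Any other superkey contains one of these as a subset, so there are no further candidate keys.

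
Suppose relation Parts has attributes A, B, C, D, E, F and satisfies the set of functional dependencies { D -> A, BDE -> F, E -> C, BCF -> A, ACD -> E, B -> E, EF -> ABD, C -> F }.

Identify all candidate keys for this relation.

{B}⁺: B→E adds E; E→C adds C; C→F adds F; BCF→A adds A; EF→ABD adds D → {A, B, C, D, E, F}.
{E}⁺: E→C adds C; C→F adds F; EF→ABD adds A, B, D → {A, B, C, D, E, F}.
{C, D}⁺: D→A adds A; ACD→E adds E; C→F adds F; EF→ABD adds B → {A, B, C, D, E, F}. Minimal: {D}⁺ = {A, D}; {C}⁺ = {C, F} — none reach the full schema.

B, E, CD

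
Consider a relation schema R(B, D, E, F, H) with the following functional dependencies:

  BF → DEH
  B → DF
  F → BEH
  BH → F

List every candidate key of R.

{B}⁺: B→DF adds D, F; F→BEH adds E, H → {B, D, E, F, H}.
{F}⁺: F→BEH adds B, E, H; BF→DEH adds D → {B, D, E, F, H}.
Any other superkey contains one of these as a subset, so there are no further candidate keys.

B, F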